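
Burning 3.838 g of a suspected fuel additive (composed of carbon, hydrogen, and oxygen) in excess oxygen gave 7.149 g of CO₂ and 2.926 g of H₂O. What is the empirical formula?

C5H10O3

mol C = 7.149 g CO₂ ÷ 44.009 g/mol = 0.16244 mol
mol H = 2 × 2.926 g H₂O ÷ 18.015 g/mol = 0.32484 mol
mass O = 3.838 − (1.9511 + 0.32744) = 1.5594 g → mol O = 1.5594 ÷ 15.999 = 0.097471 mol
Divide by the smallest (0.097471 mol): C 1.667, H 3.333, O 1.000
Multiplying each by 3 gives whole numbers: C 5.00, H 10.00, O 3.00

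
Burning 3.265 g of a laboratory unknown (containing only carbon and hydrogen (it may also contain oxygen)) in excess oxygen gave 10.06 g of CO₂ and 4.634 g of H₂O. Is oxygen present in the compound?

mol C = 10.06 g CO₂ ÷ 44.009 g/mol = 0.22859 mol
mol H = 2 × 4.634 g H₂O ÷ 18.015 g/mol = 0.51446 mol
C and H together account for 3.2642 g — essentially the entire 3.265 g sample — so the compound contains no oxygen.

no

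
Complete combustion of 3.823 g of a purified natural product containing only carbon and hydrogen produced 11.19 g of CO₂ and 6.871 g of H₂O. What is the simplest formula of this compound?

CH3

mol C = 11.19 g CO₂ ÷ 44.009 g/mol = 0.25427 mol
mol H = 2 × 6.871 g H₂O ÷ 18.015 g/mol = 0.76281 mol
Divide by the smallest (0.25427 mol): C 1.000, H 3.000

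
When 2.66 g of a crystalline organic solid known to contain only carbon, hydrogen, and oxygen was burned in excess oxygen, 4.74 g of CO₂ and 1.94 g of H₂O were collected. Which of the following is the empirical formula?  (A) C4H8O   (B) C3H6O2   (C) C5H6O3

(B) C3H6O2

mol C = 4.74 g CO₂ ÷ 44.009 g/mol = 0.1077 mol
mol H = 2 × 1.94 g H₂O ÷ 18.015 g/mol = 0.2154 mol
mass O = 2.66 − (1.294 + 0.2171) = 1.149 g → mol O = 1.149 ÷ 15.999 = 0.07183 mol
Divide by the smallest (0.07183 mol): C 1.499, H 2.998, O 1.000
Multiplying each by 2 gives whole numbers: C 3.00, H 6.00, O 2.00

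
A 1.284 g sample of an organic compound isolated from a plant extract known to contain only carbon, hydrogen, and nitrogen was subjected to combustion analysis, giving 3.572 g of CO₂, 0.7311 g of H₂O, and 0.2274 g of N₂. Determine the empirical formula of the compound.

mol C = 3.572 g CO₂ ÷ 44.009 g/mol = 0.081165 mol
mol H = 2 × 0.7311 g H₂O ÷ 18.015 g/mol = 0.081166 mol
mol N = 2 × 0.2274 g N₂ ÷ 28.014 g/mol = 0.016235 mol
Divide by the smallest (0.016235 mol): C 4.999, H 5.000, N 1.000

C5H5N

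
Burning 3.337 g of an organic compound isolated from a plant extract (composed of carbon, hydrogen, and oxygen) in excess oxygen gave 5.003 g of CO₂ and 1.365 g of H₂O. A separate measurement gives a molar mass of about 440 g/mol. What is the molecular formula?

C15H20O15

mol C = 5.003 g CO₂ ÷ 44.009 g/mol = 0.11368 mol
mol H = 2 × 1.365 g H₂O ÷ 18.015 g/mol = 0.15154 mol
mass O = 3.337 − (1.3654 + 0.15275) = 1.8188 g → mol O = 1.8188 ÷ 15.999 = 0.11368 mol
Divide by the smallest (0.11368 mol): C 1.000, H 1.333, O 1.000
Multiplying each by 3 gives whole numbers: C 3.00, H 4.00, O 3.00
Empirical formula: C3H4O3
Empirical-formula mass = 88.06 g/mol; 440 ÷ 88.06 ≈ 5, so the molecular formula is C15H20O15.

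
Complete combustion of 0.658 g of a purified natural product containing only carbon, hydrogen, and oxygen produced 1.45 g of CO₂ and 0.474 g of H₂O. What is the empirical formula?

mol C = 1.45 g CO₂ ÷ 44.009 g/mol = 0.03295 mol
mol H = 2 × 0.474 g H₂O ÷ 18.015 g/mol = 0.05262 mol
mass O = 0.658 − (0.3957 + 0.05304) = 0.2092 g → mol O = 0.2092 ÷ 15.999 = 0.01308 mol
Divide by the smallest (0.01308 mol): C 2.520, H 4.024, O 1.000
Multiplying each by 2 gives whole numbers: C 5.04, H 8.05, O 2.00

C5H8O2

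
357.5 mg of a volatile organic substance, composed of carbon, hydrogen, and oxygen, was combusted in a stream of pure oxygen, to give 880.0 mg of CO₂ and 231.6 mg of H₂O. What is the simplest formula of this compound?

mol C = 0.8800 g CO₂ ÷ 44.009 g/mol = 0.019996 mol
mol H = 2 × 0.2316 g H₂O ÷ 18.015 g/mol = 0.025712 mol
mass O = 0.3575 − (0.24017 + 0.025918) = 0.091412 g → mol O = 0.091412 ÷ 15.999 = 0.0057136 mol
Divide by the smallest (0.0057136 mol): C 3.500, H 4.500, O 1.000
Multiplying each by 2 gives whole numbers: C 7.00, H 9.00, O 2.00

C7H9O2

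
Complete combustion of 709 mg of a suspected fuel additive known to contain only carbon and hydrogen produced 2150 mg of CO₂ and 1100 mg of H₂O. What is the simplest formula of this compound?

mol C = 2.15 g CO₂ ÷ 44.009 g/mol = 0.04885 mol
mol H = 2 × 1.10 g H₂O ÷ 18.015 g/mol = 0.1221 mol
Divide by the smallest (0.04885 mol): C 1.000, H 2.500
Multiplying each by 2 gives whole numbers: C 2.00, H 5.00

C2H5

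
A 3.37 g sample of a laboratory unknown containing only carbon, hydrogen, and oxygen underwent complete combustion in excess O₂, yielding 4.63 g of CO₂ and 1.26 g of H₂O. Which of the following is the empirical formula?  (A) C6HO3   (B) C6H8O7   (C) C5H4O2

mol C = 4.63 g CO₂ ÷ 44.009 g/mol = 0.1052 mol
mol H = 2 × 1.26 g H₂O ÷ 18.015 g/mol = 0.1399 mol
mass O = 3.37 − (1.264 + 0.1410) = 1.965 g → mol O = 1.965 ÷ 15.999 = 0.1228 mol
Divide by the smallest (0.1052 mol): C 1.000, H 1.330, O 1.168
Multiplying each by 6 gives whole numbers: C 6.00, H 7.98, O 7.01

(B) C6H8O7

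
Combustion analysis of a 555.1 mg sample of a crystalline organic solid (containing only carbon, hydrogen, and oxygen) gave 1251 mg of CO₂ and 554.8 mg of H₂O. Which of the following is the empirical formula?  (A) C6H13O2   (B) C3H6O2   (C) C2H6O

(A) C6H13O2

mol C = 1.251 g CO₂ ÷ 44.009 g/mol = 0.028426 mol
mol H = 2 × 0.5548 g H₂O ÷ 18.015 g/mol = 0.061593 mol
mass O = 0.5551 − (0.34142 + 0.062086) = 0.15159 g → mol O = 0.15159 ÷ 15.999 = 0.0094749 mol
Divide by the smallest (0.0094749 mol): C 3.000, H 6.501, O 1.000
Multiplying each by 2 gives whole numbers: C 6.00, H 13.00, O 2.00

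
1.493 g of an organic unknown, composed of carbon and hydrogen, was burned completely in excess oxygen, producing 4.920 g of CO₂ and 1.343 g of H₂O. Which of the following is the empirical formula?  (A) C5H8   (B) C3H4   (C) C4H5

(B) C3H4

mol C = 4.920 g CO₂ ÷ 44.009 g/mol = 0.11180 mol
mol H = 2 × 1.343 g H₂O ÷ 18.015 g/mol = 0.14910 mol
Divide by the smallest (0.11180 mol): C 1.000, H 1.334
Multiplying each by 3 gives whole numbers: C 3.00, H 4.00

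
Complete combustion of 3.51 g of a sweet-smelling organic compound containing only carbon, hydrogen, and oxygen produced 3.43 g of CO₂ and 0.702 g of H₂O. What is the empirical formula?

CHO2

mol C = 3.43 g CO₂ ÷ 44.009 g/mol = 0.07794 mol
mol H = 2 × 0.702 g H₂O ÷ 18.015 g/mol = 0.07794 mol
mass O = 3.51 − (0.9361 + 0.07856) = 2.495 g → mol O = 2.495 ÷ 15.999 = 0.1560 mol
Divide by the smallest (0.07794 mol): C 1.000, H 1.000, O 2.001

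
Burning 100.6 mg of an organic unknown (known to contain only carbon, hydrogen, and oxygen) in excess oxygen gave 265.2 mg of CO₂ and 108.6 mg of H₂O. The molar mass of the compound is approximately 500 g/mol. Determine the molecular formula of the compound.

mol C = 0.2652 g CO₂ ÷ 44.009 g/mol = 0.0060260 mol
mol H = 2 × 0.1086 g H₂O ÷ 18.015 g/mol = 0.012057 mol
mass O = 0.1006 − (0.072379 + 0.012153) = 0.016068 g → mol O = 0.016068 ÷ 15.999 = 0.0010043 mol
Divide by the smallest (0.0010043 mol): C 6.000, H 12.005, O 1.000
Empirical formula: C6H12O
Empirical-formula mass = 100.16 g/mol; 500 ÷ 100.16 ≈ 5, so the molecular formula is C30H60O5.

C30H60O5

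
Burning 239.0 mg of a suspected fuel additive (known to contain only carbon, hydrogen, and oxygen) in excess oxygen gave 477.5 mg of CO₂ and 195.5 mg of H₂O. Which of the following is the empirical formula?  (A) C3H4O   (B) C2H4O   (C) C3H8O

(B) C2H4O

mol C = 0.4775 g CO₂ ÷ 44.009 g/mol = 0.010850 mol
mol H = 2 × 0.1955 g H₂O ÷ 18.015 g/mol = 0.021704 mol
mass O = 0.2390 − (0.13032 + 0.021878) = 0.086802 g → mol O = 0.086802 ÷ 15.999 = 0.0054255 mol
Divide by the smallest (0.0054255 mol): C 2.000, H 4.000, O 1.000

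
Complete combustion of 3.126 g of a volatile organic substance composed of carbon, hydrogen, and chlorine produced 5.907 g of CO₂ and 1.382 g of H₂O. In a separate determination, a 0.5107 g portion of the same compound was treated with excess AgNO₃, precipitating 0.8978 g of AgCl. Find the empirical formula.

C7H8Cl2

mol C = 5.907 g CO₂ ÷ 44.009 g/mol = 0.13422 mol
mol H = 2 × 1.382 g H₂O ÷ 18.015 g/mol = 0.15343 mol
From the AgCl data: mol Cl per gram of compound = (0.8978 ÷ 143.318) ÷ 0.5107 = 0.012266 mol/g, so in the 3.126 g combustion sample mol Cl = 0.038344 mol
Divide by the smallest (0.038344 mol): C 3.500, H 4.001, Cl 1.000
Multiplying each by 2 gives whole numbers: C 7.00, H 8.00, Cl 2.00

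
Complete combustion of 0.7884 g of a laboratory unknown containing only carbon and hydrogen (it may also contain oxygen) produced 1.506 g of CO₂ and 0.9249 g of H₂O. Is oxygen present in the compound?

yes

mol C = 1.506 g CO₂ ÷ 44.009 g/mol = 0.034220 mol
mol H = 2 × 0.9249 g H₂O ÷ 18.015 g/mol = 0.10268 mol
C and H account for only 0.51452 g of the 0.7884 g sample; the remaining 0.27388 g must be oxygen.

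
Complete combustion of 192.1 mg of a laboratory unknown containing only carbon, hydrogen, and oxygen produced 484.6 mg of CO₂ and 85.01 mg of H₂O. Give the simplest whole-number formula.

C7H6O2

mol C = 0.4846 g CO₂ ÷ 44.009 g/mol = 0.011011 mol
mol H = 2 × 0.08501 g H₂O ÷ 18.015 g/mol = 0.0094377 mol
mass O = 0.1921 − (0.13226 + 0.0095132) = 0.050329 g → mol O = 0.050329 ÷ 15.999 = 0.0031458 mol
Divide by the smallest (0.0031458 mol): C 3.500, H 3.000, O 1.000
Multiplying each by 2 gives whole numbers: C 7.00, H 6.00, O 2.00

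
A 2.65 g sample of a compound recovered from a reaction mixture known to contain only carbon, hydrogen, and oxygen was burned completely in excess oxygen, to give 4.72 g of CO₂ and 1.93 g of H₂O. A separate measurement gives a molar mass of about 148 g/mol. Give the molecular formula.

C6H12O4

mol C = 4.72 g CO₂ ÷ 44.009 g/mol = 0.1073 mol
mol H = 2 × 1.93 g H₂O ÷ 18.015 g/mol = 0.2143 mol
mass O = 2.65 − (1.288 + 0.2160) = 1.146 g → mol O = 1.146 ÷ 15.999 = 0.07162 mol
Divide by the smallest (0.07162 mol): C 1.498, H 2.992, O 1.000
Multiplying each by 2 gives whole numbers: C 3.00, H 5.98, O 2.00
Empirical formula: C3H6O2
Empirical-formula mass = 74.08 g/mol; 148 ÷ 74.08 ≈ 2, so the molecular formula is C6H12O4.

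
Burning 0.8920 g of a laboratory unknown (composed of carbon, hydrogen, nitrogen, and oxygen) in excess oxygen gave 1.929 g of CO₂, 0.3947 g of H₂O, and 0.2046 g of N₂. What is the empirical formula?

C6H6N2O

mol C = 1.929 g CO₂ ÷ 44.009 g/mol = 0.043832 mol
mol H = 2 × 0.3947 g H₂O ÷ 18.015 g/mol = 0.043819 mol
mol N = 2 × 0.2046 g N₂ ÷ 28.014 g/mol = 0.014607 mol
mass O = 0.8920 − (0.52647 + 0.044170 + 0.20460) = 0.11676 g → mol O = 0.11676 ÷ 15.999 = 0.0072983 mol
Divide by the smallest (0.0072983 mol): C 6.006, H 6.004, N 2.001, O 1.000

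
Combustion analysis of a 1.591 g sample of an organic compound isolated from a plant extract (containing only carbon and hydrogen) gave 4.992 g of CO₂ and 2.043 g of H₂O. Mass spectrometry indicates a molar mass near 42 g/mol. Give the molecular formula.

C3H6

mol C = 4.992 g CO₂ ÷ 44.009 g/mol = 0.11343 mol
mol H = 2 × 2.043 g H₂O ÷ 18.015 g/mol = 0.22681 mol
Divide by the smallest (0.11343 mol): C 1.000, H 2.000
Empirical formula: CH2
Empirical-formula mass = 14.03 g/mol; 42 ÷ 14.03 ≈ 3, so the molecular formula is C3H6.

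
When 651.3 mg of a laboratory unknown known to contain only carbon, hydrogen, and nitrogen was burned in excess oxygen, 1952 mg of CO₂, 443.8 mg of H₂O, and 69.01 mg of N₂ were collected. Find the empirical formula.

mol C = 1.952 g CO₂ ÷ 44.009 g/mol = 0.044355 mol
mol H = 2 × 0.4438 g H₂O ÷ 18.015 g/mol = 0.049270 mol
mol N = 2 × 0.06901 g N₂ ÷ 28.014 g/mol = 0.0049268 mol
Divide by the smallest (0.0049268 mol): C 9.003, H 10.000, N 1.000

C9H10N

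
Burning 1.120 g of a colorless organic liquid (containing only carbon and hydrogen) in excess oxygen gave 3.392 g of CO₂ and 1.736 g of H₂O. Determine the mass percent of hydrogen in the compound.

mol C = 3.392 g CO₂ ÷ 44.009 g/mol = 0.077075 mol
mol H = 2 × 1.736 g H₂O ÷ 18.015 g/mol = 0.19273 mol
mass % H = 0.19427 g ÷ 1.120 g × 100%

17.35%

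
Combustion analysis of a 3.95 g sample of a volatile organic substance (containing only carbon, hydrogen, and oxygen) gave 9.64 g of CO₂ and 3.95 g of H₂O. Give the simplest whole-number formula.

mol C = 9.64 g CO₂ ÷ 44.009 g/mol = 0.2190 mol
mol H = 2 × 3.95 g H₂O ÷ 18.015 g/mol = 0.4385 mol
mass O = 3.95 − (2.631 + 0.4420) = 0.8770 g → mol O = 0.8770 ÷ 15.999 = 0.05482 mol
Divide by the smallest (0.05482 mol): C 3.996, H 8.000, O 1.000

C4H8O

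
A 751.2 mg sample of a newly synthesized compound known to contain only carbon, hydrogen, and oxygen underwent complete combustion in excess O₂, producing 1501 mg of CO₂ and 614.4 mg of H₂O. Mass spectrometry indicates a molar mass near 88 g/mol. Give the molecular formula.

C4H8O2

mol C = 1.501 g CO₂ ÷ 44.009 g/mol = 0.034107 mol
mol H = 2 × 0.6144 g H₂O ÷ 18.015 g/mol = 0.068210 mol
mass O = 0.7512 − (0.40966 + 0.068756) = 0.27279 g → mol O = 0.27279 ÷ 15.999 = 0.017050 mol
Divide by the smallest (0.017050 mol): C 2.000, H 4.000, O 1.000
Empirical formula: C2H4O
Empirical-formula mass = 44.05 g/mol; 88 ÷ 44.05 ≈ 2, so the molecular formula is C4H8O2.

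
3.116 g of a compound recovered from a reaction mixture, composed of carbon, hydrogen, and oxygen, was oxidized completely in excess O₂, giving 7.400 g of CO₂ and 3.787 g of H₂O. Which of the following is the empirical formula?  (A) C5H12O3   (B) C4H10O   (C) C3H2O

mol C = 7.400 g CO₂ ÷ 44.009 g/mol = 0.16815 mol
mol H = 2 × 3.787 g H₂O ÷ 18.015 g/mol = 0.42043 mol
mass O = 3.116 − (2.0196 + 0.42379) = 0.67259 g → mol O = 0.67259 ÷ 15.999 = 0.042040 mol
Divide by the smallest (0.042040 mol): C 4.000, H 10.001, O 1.000

(B) C4H10O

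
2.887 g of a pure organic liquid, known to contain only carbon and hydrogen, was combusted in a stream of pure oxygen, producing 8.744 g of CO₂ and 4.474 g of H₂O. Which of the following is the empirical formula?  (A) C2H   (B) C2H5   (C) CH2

mol C = 8.744 g CO₂ ÷ 44.009 g/mol = 0.19869 mol
mol H = 2 × 4.474 g H₂O ÷ 18.015 g/mol = 0.49670 mol
Divide by the smallest (0.19869 mol): C 1.000, H 2.500
Multiplying each by 2 gives whole numbers: C 2.00, H 5.00

(B) C2H5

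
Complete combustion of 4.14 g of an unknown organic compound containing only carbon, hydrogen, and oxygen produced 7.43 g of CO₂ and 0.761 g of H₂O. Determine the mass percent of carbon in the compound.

49.0%

mol C = 7.43 g CO₂ ÷ 44.009 g/mol = 0.1688 mol
mol H = 2 × 0.761 g H₂O ÷ 18.015 g/mol = 0.08449 mol
mass O = 4.14 − (2.028 + 0.08516) = 2.027 g → mol O = 2.027 ÷ 15.999 = 0.1267 mol
mass % C = 2.028 g ÷ 4.14 g × 100%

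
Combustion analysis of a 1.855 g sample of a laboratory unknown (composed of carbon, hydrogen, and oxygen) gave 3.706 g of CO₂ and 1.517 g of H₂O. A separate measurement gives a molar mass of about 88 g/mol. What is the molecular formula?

C4H8O2

mol C = 3.706 g CO₂ ÷ 44.009 g/mol = 0.084210 mol
mol H = 2 × 1.517 g H₂O ÷ 18.015 g/mol = 0.16842 mol
mass O = 1.855 − (1.0114 + 0.16976) = 0.67379 g → mol O = 0.67379 ÷ 15.999 = 0.042115 mol
Divide by the smallest (0.042115 mol): C 2.000, H 3.999, O 1.000
Empirical formula: C2H4O
Empirical-formula mass = 44.05 g/mol; 88 ÷ 44.05 ≈ 2, so the molecular formula is C4H8O2.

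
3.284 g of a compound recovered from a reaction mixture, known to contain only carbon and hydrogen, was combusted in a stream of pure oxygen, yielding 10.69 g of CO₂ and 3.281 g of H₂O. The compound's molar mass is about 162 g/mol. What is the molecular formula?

mol C = 10.69 g CO₂ ÷ 44.009 g/mol = 0.24290 mol
mol H = 2 × 3.281 g H₂O ÷ 18.015 g/mol = 0.36425 mol
Divide by the smallest (0.24290 mol): C 1.000, H 1.500
Multiplying each by 2 gives whole numbers: C 2.00, H 3.00
Empirical formula: C2H3
Empirical-formula mass = 27.05 g/mol; 162 ÷ 27.05 ≈ 6, so the molecular formula is C12H18.

C12H18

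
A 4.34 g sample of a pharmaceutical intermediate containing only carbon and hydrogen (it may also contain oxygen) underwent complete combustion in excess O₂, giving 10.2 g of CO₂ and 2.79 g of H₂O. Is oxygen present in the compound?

mol C = 10.2 g CO₂ ÷ 44.009 g/mol = 0.2318 mol
mol H = 2 × 2.79 g H₂O ÷ 18.015 g/mol = 0.3097 mol
C and H account for only 3.096 g of the 4.34 g sample; the remaining 1.244 g must be oxygen.

yes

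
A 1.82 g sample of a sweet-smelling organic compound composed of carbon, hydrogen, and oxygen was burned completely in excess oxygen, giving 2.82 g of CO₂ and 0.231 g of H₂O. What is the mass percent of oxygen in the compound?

mol C = 2.82 g CO₂ ÷ 44.009 g/mol = 0.06408 mol
mol H = 2 × 0.231 g H₂O ÷ 18.015 g/mol = 0.02565 mol
mass O = 1.82 − (0.7696 + 0.02585) = 1.025 g → mol O = 1.025 ÷ 15.999 = 0.06404 mol
mass % O = 1.025 g ÷ 1.82 g × 100%

56.3%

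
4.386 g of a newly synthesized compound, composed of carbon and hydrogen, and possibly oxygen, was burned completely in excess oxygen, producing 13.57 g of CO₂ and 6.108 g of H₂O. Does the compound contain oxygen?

mol C = 13.57 g CO₂ ÷ 44.009 g/mol = 0.30835 mol
mol H = 2 × 6.108 g H₂O ÷ 18.015 g/mol = 0.67810 mol
C and H together account for 4.3871 g — essentially the entire 4.386 g sample — so the compound contains no oxygen.

no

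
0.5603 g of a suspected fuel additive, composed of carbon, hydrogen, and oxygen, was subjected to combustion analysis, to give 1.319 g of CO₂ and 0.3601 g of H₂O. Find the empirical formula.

mol C = 1.319 g CO₂ ÷ 44.009 g/mol = 0.029971 mol
mol H = 2 × 0.3601 g H₂O ÷ 18.015 g/mol = 0.039978 mol
mass O = 0.5603 − (0.35998 + 0.040298) = 0.16002 g → mol O = 0.16002 ÷ 15.999 = 0.010002 mol
Divide by the smallest (0.010002 mol): C 2.997, H 3.997, O 1.000

C3H4O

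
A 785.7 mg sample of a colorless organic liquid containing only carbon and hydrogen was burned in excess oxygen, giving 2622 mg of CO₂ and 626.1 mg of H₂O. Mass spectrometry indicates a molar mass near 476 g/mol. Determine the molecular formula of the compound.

mol C = 2.622 g CO₂ ÷ 44.009 g/mol = 0.059579 mol
mol H = 2 × 0.6261 g H₂O ÷ 18.015 g/mol = 0.069509 mol
Divide by the smallest (0.059579 mol): C 1.000, H 1.167
Multiplying each by 6 gives whole numbers: C 6.00, H 7.00
Empirical formula: C6H7
Empirical-formula mass = 79.12 g/mol; 476 ÷ 79.12 ≈ 6, so the molecular formula is C36H42.

C36H42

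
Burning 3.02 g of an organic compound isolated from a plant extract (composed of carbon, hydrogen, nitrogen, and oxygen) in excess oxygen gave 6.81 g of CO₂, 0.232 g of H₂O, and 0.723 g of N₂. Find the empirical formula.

C6HN2O

mol C = 6.81 g CO₂ ÷ 44.009 g/mol = 0.1547 mol
mol H = 2 × 0.232 g H₂O ÷ 18.015 g/mol = 0.02576 mol
mol N = 2 × 0.723 g N₂ ÷ 28.014 g/mol = 0.05162 mol
mass O = 3.02 − (1.859 + 0.02596 + 0.7230) = 0.4124 g → mol O = 0.4124 ÷ 15.999 = 0.02578 mol
Divide by the smallest (0.02576 mol): C 6.008, H 1.000, N 2.004, O 1.001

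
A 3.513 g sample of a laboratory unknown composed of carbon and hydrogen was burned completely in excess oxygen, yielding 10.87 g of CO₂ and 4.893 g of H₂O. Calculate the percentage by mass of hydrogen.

mol C = 10.87 g CO₂ ÷ 44.009 g/mol = 0.24699 mol
mol H = 2 × 4.893 g H₂O ÷ 18.015 g/mol = 0.54321 mol
mass % H = 0.54756 g ÷ 3.513 g × 100%

15.59%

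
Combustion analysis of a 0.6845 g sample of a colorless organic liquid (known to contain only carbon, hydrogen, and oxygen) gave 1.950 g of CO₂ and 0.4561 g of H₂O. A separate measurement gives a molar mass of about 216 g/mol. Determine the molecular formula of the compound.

mol C = 1.950 g CO₂ ÷ 44.009 g/mol = 0.044309 mol
mol H = 2 × 0.4561 g H₂O ÷ 18.015 g/mol = 0.050636 mol
mass O = 0.6845 − (0.53220 + 0.051041) = 0.10126 g → mol O = 0.10126 ÷ 15.999 = 0.0063293 mol
Divide by the smallest (0.0063293 mol): C 7.001, H 8.000, O 1.000
Empirical formula: C7H8O
Empirical-formula mass = 108.14 g/mol; 216 ÷ 108.14 ≈ 2, so the molecular formula is C14H16O2.

C14H16O2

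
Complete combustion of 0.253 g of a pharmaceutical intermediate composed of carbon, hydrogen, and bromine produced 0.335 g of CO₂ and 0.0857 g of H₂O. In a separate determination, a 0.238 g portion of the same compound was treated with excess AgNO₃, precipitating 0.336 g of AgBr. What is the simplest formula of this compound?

C4H5Br

mol C = 0.335 g CO₂ ÷ 44.009 g/mol = 0.007612 mol
mol H = 2 × 0.0857 g H₂O ÷ 18.015 g/mol = 0.009514 mol
From the AgBr data: mol Br per gram of compound = (0.336 ÷ 187.772) ÷ 0.238 = 0.007519 mol/g, so in the 0.253 g combustion sample mol Br = 0.001902 mol
Divide by the smallest (0.001902 mol): C 4.002, H 5.002, Br 1.000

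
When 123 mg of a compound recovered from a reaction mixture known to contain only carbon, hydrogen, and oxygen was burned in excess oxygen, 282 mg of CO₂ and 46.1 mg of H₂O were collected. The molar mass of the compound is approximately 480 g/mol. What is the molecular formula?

mol C = 0.282 g CO₂ ÷ 44.009 g/mol = 0.006408 mol
mol H = 2 × 0.0461 g H₂O ÷ 18.015 g/mol = 0.005118 mol
mass O = 0.123 − (0.07696 + 0.005159) = 0.04088 g → mol O = 0.04088 ÷ 15.999 = 0.002555 mol
Divide by the smallest (0.002555 mol): C 2.508, H 2.003, O 1.000
Multiplying each by 2 gives whole numbers: C 5.02, H 4.01, O 2.00
Empirical formula: C5H4O2
Empirical-formula mass = 96.08 g/mol; 480 ÷ 96.08 ≈ 5, so the molecular formula is C25H20O10.

C25H20O10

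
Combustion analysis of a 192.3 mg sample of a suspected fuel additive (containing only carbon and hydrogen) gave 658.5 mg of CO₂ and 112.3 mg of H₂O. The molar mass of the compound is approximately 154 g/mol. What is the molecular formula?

mol C = 0.6585 g CO₂ ÷ 44.009 g/mol = 0.014963 mol
mol H = 2 × 0.1123 g H₂O ÷ 18.015 g/mol = 0.012467 mol
Divide by the smallest (0.012467 mol): C 1.200, H 1.000
Multiplying each by 5 gives whole numbers: C 6.00, H 5.00
Empirical formula: C6H5
Empirical-formula mass = 77.11 g/mol; 154 ÷ 77.11 ≈ 2, so the molecular formula is C12H10.

C12H10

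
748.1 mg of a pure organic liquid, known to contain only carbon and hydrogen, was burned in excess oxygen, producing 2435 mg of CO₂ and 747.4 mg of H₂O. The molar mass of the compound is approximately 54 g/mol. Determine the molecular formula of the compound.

mol C = 2.435 g CO₂ ÷ 44.009 g/mol = 0.055330 mol
mol H = 2 × 0.7474 g H₂O ÷ 18.015 g/mol = 0.082975 mol
Divide by the smallest (0.055330 mol): C 1.000, H 1.500
Multiplying each by 2 gives whole numbers: C 2.00, H 3.00
Empirical formula: C2H3
Empirical-formula mass = 27.05 g/mol; 54 ÷ 27.05 ≈ 2, so the molecular formula is C4H6.

C4H6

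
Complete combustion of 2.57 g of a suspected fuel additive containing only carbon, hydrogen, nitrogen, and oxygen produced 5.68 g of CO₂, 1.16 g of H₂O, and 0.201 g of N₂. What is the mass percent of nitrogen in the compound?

7.8%

mol C = 5.68 g CO₂ ÷ 44.009 g/mol = 0.1291 mol
mol H = 2 × 1.16 g H₂O ÷ 18.015 g/mol = 0.1288 mol
mol N = 2 × 0.201 g N₂ ÷ 28.014 g/mol = 0.01435 mol
mass O = 2.57 − (1.550 + 0.1298 + 0.2010) = 0.6890 g → mol O = 0.6890 ÷ 15.999 = 0.04306 mol
mass % N = 0.2010 g ÷ 2.57 g × 100%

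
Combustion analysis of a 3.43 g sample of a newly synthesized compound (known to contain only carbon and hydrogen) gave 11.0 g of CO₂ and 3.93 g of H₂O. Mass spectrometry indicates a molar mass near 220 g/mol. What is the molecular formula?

C16H28

mol C = 11.0 g CO₂ ÷ 44.009 g/mol = 0.2499 mol
mol H = 2 × 3.93 g H₂O ÷ 18.015 g/mol = 0.4363 mol
Divide by the smallest (0.2499 mol): C 1.000, H 1.746
Multiplying each by 4 gives whole numbers: C 4.00, H 6.98
Empirical formula: C4H7
Empirical-formula mass = 55.10 g/mol; 220 ÷ 55.10 ≈ 4, so the molecular formula is C16H28.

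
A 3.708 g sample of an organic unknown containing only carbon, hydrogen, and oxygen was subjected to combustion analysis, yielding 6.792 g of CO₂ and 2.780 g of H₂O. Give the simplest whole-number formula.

mol C = 6.792 g CO₂ ÷ 44.009 g/mol = 0.15433 mol
mol H = 2 × 2.780 g H₂O ÷ 18.015 g/mol = 0.30863 mol
mass O = 3.708 − (1.8537 + 0.31110) = 1.5432 g → mol O = 1.5432 ÷ 15.999 = 0.096457 mol
Divide by the smallest (0.096457 mol): C 1.600, H 3.200, O 1.000
Multiplying each by 5 gives whole numbers: C 8.00, H 16.00, O 5.00

C8H16O5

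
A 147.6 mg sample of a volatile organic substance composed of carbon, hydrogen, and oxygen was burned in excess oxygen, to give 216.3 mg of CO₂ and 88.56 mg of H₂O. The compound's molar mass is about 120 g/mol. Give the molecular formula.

C4H8O4

mol C = 0.2163 g CO₂ ÷ 44.009 g/mol = 0.0049149 mol
mol H = 2 × 0.08856 g H₂O ÷ 18.015 g/mol = 0.0098318 mol
mass O = 0.1476 − (0.059033 + 0.0099105) = 0.078657 g → mol O = 0.078657 ÷ 15.999 = 0.0049163 mol
Divide by the smallest (0.0049149 mol): C 1.000, H 2.000, O 1.000
Empirical formula: CH2O
Empirical-formula mass = 30.03 g/mol; 120 ÷ 30.03 ≈ 4, so the molecular formula is C4H8O4.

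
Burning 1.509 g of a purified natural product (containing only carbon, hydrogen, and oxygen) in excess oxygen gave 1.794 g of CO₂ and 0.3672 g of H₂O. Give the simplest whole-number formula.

mol C = 1.794 g CO₂ ÷ 44.009 g/mol = 0.040764 mol
mol H = 2 × 0.3672 g H₂O ÷ 18.015 g/mol = 0.040766 mol
mass O = 1.509 − (0.48962 + 0.041092) = 0.97829 g → mol O = 0.97829 ÷ 15.999 = 0.061147 mol
Divide by the smallest (0.040764 mol): C 1.000, H 1.000, O 1.500
Multiplying each by 2 gives whole numbers: C 2.00, H 2.00, O 3.00

C2H2O3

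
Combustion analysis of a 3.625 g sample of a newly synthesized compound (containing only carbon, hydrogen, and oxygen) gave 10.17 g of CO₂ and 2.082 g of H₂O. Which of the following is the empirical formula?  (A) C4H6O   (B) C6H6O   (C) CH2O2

(B) C6H6O

mol C = 10.17 g CO₂ ÷ 44.009 g/mol = 0.23109 mol
mol H = 2 × 2.082 g H₂O ÷ 18.015 g/mol = 0.23114 mol
mass O = 3.625 − (2.7756 + 0.23299) = 0.61640 g → mol O = 0.61640 ÷ 15.999 = 0.038527 mol
Divide by the smallest (0.038527 mol): C 5.998, H 5.999, O 1.000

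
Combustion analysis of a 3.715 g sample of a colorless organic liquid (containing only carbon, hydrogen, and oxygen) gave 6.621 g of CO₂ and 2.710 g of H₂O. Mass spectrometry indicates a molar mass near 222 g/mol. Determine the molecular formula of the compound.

mol C = 6.621 g CO₂ ÷ 44.009 g/mol = 0.15045 mol
mol H = 2 × 2.710 g H₂O ÷ 18.015 g/mol = 0.30086 mol
mass O = 3.715 − (1.8070 + 0.30327) = 1.6047 g → mol O = 1.6047 ÷ 15.999 = 0.10030 mol
Divide by the smallest (0.10030 mol): C 1.500, H 3.000, O 1.000
Multiplying each by 2 gives whole numbers: C 3.00, H 6.00, O 2.00
Empirical formula: C3H6O2
Empirical-formula mass = 74.08 g/mol; 222 ÷ 74.08 ≈ 3, so the molecular formula is C9H18O6.

C9H18O6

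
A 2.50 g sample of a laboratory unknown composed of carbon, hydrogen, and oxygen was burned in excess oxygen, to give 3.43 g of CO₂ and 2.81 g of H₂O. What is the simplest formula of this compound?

mol C = 3.43 g CO₂ ÷ 44.009 g/mol = 0.07794 mol
mol H = 2 × 2.81 g H₂O ÷ 18.015 g/mol = 0.3120 mol
mass O = 2.50 − (0.9361 + 0.3145) = 1.249 g → mol O = 1.249 ÷ 15.999 = 0.07809 mol
Divide by the smallest (0.07794 mol): C 1.000, H 4.003, O 1.002

CH4O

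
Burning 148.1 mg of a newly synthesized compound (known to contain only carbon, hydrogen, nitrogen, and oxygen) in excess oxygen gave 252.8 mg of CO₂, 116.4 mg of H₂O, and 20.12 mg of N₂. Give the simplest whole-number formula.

C4H9NO2

mol C = 0.2528 g CO₂ ÷ 44.009 g/mol = 0.0057443 mol
mol H = 2 × 0.1164 g H₂O ÷ 18.015 g/mol = 0.012923 mol
mol N = 2 × 0.02012 g N₂ ÷ 28.014 g/mol = 0.0014364 mol
mass O = 0.1481 − (0.068995 + 0.013026 + 0.020120) = 0.045960 g → mol O = 0.045960 ÷ 15.999 = 0.0028726 mol
Divide by the smallest (0.0014364 mol): C 3.999, H 8.996, N 1.000, O 2.000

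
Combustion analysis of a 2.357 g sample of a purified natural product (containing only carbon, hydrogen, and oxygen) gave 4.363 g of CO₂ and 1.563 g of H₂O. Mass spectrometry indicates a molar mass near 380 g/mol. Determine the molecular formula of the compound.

mol C = 4.363 g CO₂ ÷ 44.009 g/mol = 0.099139 mol
mol H = 2 × 1.563 g H₂O ÷ 18.015 g/mol = 0.17352 mol
mass O = 2.357 − (1.1908 + 0.17491) = 0.99133 g → mol O = 0.99133 ÷ 15.999 = 0.061962 mol
Divide by the smallest (0.061962 mol): C 1.600, H 2.800, O 1.000
Multiplying each by 5 gives whole numbers: C 8.00, H 14.00, O 5.00
Empirical formula: C8H14O5
Empirical-formula mass = 190.19 g/mol; 380 ÷ 190.19 ≈ 2, so the molecular formula is C16H28O10.

C16H28O10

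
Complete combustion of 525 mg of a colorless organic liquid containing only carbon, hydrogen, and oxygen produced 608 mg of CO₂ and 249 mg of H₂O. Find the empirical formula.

mol C = 0.608 g CO₂ ÷ 44.009 g/mol = 0.01382 mol
mol H = 2 × 0.249 g H₂O ÷ 18.015 g/mol = 0.02764 mol
mass O = 0.525 − (0.1659 + 0.02786) = 0.3312 g → mol O = 0.3312 ÷ 15.999 = 0.02070 mol
Divide by the smallest (0.01382 mol): C 1.000, H 2.001, O 1.498
Multiplying each by 2 gives whole numbers: C 2.00, H 4.00, O 3.00

C2H4O3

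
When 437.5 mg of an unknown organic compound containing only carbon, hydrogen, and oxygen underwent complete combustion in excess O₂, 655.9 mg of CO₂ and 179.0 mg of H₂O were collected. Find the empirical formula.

C3H4O3

mol C = 0.6559 g CO₂ ÷ 44.009 g/mol = 0.014904 mol
mol H = 2 × 0.1790 g H₂O ÷ 18.015 g/mol = 0.019872 mol
mass O = 0.4375 − (0.17901 + 0.020031) = 0.23846 g → mol O = 0.23846 ÷ 15.999 = 0.014905 mol
Divide by the smallest (0.014904 mol): C 1.000, H 1.333, O 1.000
Multiplying each by 3 gives whole numbers: C 3.00, H 4.00, O 3.00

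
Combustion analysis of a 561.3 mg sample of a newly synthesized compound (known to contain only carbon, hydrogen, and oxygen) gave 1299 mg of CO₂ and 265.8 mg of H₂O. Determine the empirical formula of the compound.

mol C = 1.299 g CO₂ ÷ 44.009 g/mol = 0.029517 mol
mol H = 2 × 0.2658 g H₂O ÷ 18.015 g/mol = 0.029509 mol
mass O = 0.5613 − (0.35452 + 0.029745) = 0.17703 g → mol O = 0.17703 ÷ 15.999 = 0.011065 mol
Divide by the smallest (0.011065 mol): C 2.668, H 2.667, O 1.000
Multiplying each by 3 gives whole numbers: C 8.00, H 8.00, O 3.00

C8H8O3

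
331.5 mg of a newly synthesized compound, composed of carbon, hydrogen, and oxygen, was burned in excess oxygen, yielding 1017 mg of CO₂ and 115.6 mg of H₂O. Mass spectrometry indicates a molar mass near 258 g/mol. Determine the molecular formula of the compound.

C18H10O2

mol C = 1.017 g CO₂ ÷ 44.009 g/mol = 0.023109 mol
mol H = 2 × 0.1156 g H₂O ÷ 18.015 g/mol = 0.012834 mol
mass O = 0.3315 − (0.27756 + 0.012936) = 0.041002 g → mol O = 0.041002 ÷ 15.999 = 0.0025628 mol
Divide by the smallest (0.0025628 mol): C 9.017, H 5.008, O 1.000
Empirical formula: C9H5O
Empirical-formula mass = 129.14 g/mol; 258 ÷ 129.14 ≈ 2, so the molecular formula is C18H10O2.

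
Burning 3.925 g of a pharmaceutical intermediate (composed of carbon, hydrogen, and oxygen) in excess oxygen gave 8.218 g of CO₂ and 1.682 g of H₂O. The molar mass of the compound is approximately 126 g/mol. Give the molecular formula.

C6H6O3

mol C = 8.218 g CO₂ ÷ 44.009 g/mol = 0.18673 mol
mol H = 2 × 1.682 g H₂O ÷ 18.015 g/mol = 0.18673 mol
mass O = 3.925 − (2.2429 + 0.18823) = 1.4939 g → mol O = 1.4939 ÷ 15.999 = 0.093375 mol
Divide by the smallest (0.093375 mol): C 2.000, H 2.000, O 1.000
Empirical formula: C2H2O
Empirical-formula mass = 42.04 g/mol; 126 ÷ 42.04 ≈ 3, so the molecular formula is C6H6O3.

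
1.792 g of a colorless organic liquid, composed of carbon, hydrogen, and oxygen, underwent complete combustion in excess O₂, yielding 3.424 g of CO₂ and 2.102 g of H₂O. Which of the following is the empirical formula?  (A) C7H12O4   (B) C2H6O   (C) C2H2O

(B) C2H6O

mol C = 3.424 g CO₂ ÷ 44.009 g/mol = 0.077802 mol
mol H = 2 × 2.102 g H₂O ÷ 18.015 g/mol = 0.23336 mol
mass O = 1.792 − (0.93448 + 0.23523) = 0.62229 g → mol O = 0.62229 ÷ 15.999 = 0.038895 mol
Divide by the smallest (0.038895 mol): C 2.000, H 6.000, O 1.000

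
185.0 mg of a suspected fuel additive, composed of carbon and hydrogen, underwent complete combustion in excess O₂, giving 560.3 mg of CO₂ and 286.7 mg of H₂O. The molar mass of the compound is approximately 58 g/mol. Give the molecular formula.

mol C = 0.5603 g CO₂ ÷ 44.009 g/mol = 0.012731 mol
mol H = 2 × 0.2867 g H₂O ÷ 18.015 g/mol = 0.031829 mol
Divide by the smallest (0.012731 mol): C 1.000, H 2.500
Multiplying each by 2 gives whole numbers: C 2.00, H 5.00
Empirical formula: C2H5
Empirical-formula mass = 29.06 g/mol; 58 ÷ 29.06 ≈ 2, so the molecular formula is C4H10.

C4H10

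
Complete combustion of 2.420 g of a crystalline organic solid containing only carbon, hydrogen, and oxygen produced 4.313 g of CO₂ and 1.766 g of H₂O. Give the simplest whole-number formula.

C3H6O2

mol C = 4.313 g CO₂ ÷ 44.009 g/mol = 0.098003 mol
mol H = 2 × 1.766 g H₂O ÷ 18.015 g/mol = 0.19606 mol
mass O = 2.420 − (1.1771 + 0.19763) = 1.0453 g → mol O = 1.0453 ÷ 15.999 = 0.065333 mol
Divide by the smallest (0.065333 mol): C 1.500, H 3.001, O 1.000
Multiplying each by 2 gives whole numbers: C 3.00, H 6.00, O 2.00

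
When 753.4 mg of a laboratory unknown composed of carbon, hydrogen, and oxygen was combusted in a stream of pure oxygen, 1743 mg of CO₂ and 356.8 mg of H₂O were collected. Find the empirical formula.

C8H8O3

mol C = 1.743 g CO₂ ÷ 44.009 g/mol = 0.039606 mol
mol H = 2 × 0.3568 g H₂O ÷ 18.015 g/mol = 0.039611 mol
mass O = 0.7534 − (0.47570 + 0.039928) = 0.23777 g → mol O = 0.23777 ÷ 15.999 = 0.014862 mol
Divide by the smallest (0.014862 mol): C 2.665, H 2.665, O 1.000
Multiplying each by 3 gives whole numbers: C 7.99, H 8.00, O 3.00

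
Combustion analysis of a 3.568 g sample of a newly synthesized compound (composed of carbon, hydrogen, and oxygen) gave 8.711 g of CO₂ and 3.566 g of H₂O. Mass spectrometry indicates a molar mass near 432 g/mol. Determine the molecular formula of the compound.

C24H48O6

mol C = 8.711 g CO₂ ÷ 44.009 g/mol = 0.19794 mol
mol H = 2 × 3.566 g H₂O ÷ 18.015 g/mol = 0.39589 mol
mass O = 3.568 − (2.3774 + 0.39906) = 0.79152 g → mol O = 0.79152 ÷ 15.999 = 0.049473 mol
Divide by the smallest (0.049473 mol): C 4.001, H 8.002, O 1.000
Empirical formula: C4H8O
Empirical-formula mass = 72.11 g/mol; 432 ÷ 72.11 ≈ 6, so the molecular formula is C24H48O6.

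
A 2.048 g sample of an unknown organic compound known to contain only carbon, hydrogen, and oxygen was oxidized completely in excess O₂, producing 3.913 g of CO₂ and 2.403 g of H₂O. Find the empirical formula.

mol C = 3.913 g CO₂ ÷ 44.009 g/mol = 0.088914 mol
mol H = 2 × 2.403 g H₂O ÷ 18.015 g/mol = 0.26678 mol
mass O = 2.048 − (1.0679 + 0.26891) = 0.71115 g → mol O = 0.71115 ÷ 15.999 = 0.044449 mol
Divide by the smallest (0.044449 mol): C 2.000, H 6.002, O 1.000

C2H6O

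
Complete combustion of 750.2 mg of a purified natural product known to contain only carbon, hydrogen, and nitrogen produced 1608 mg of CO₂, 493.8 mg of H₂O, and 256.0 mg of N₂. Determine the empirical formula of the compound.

C2H3N

mol C = 1.608 g CO₂ ÷ 44.009 g/mol = 0.036538 mol
mol H = 2 × 0.4938 g H₂O ÷ 18.015 g/mol = 0.054821 mol
mol N = 2 × 0.2560 g N₂ ÷ 28.014 g/mol = 0.018277 mol
Divide by the smallest (0.018277 mol): C 1.999, H 3.000, N 1.000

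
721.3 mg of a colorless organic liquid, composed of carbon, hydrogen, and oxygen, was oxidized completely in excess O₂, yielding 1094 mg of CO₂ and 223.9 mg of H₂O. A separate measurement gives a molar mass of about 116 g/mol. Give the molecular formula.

C4H4O4

mol C = 1.094 g CO₂ ÷ 44.009 g/mol = 0.024859 mol
mol H = 2 × 0.2239 g H₂O ÷ 18.015 g/mol = 0.024857 mol
mass O = 0.7213 − (0.29858 + 0.025056) = 0.39767 g → mol O = 0.39767 ÷ 15.999 = 0.024856 mol
Divide by the smallest (0.024856 mol): C 1.000, H 1.000, O 1.000
Empirical formula: CHO
Empirical-formula mass = 29.02 g/mol; 116 ÷ 29.02 ≈ 4, so the molecular formula is C4H4O4.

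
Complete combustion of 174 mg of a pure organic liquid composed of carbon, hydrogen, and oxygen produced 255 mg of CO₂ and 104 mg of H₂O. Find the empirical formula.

mol C = 0.255 g CO₂ ÷ 44.009 g/mol = 0.005794 mol
mol H = 2 × 0.104 g H₂O ÷ 18.015 g/mol = 0.01155 mol
mass O = 0.174 − (0.06959 + 0.01164) = 0.09277 g → mol O = 0.09277 ÷ 15.999 = 0.005798 mol
Divide by the smallest (0.005794 mol): C 1.000, H 1.993, O 1.001

CH2O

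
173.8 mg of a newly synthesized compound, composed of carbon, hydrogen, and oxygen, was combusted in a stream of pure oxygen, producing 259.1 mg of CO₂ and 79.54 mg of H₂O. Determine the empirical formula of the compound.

mol C = 0.2591 g CO₂ ÷ 44.009 g/mol = 0.0058874 mol
mol H = 2 × 0.07954 g H₂O ÷ 18.015 g/mol = 0.0088304 mol
mass O = 0.1738 − (0.070714 + 0.0089011) = 0.094185 g → mol O = 0.094185 ÷ 15.999 = 0.0058869 mol
Divide by the smallest (0.0058869 mol): C 1.000, H 1.500, O 1.000
Multiplying each by 2 gives whole numbers: C 2.00, H 3.00, O 2.00

C2H3O2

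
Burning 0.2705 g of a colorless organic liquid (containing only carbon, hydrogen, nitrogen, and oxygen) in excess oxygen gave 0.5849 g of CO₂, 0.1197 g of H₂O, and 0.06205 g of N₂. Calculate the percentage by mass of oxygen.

13.10%

mol C = 0.5849 g CO₂ ÷ 44.009 g/mol = 0.013290 mol
mol H = 2 × 0.1197 g H₂O ÷ 18.015 g/mol = 0.013289 mol
mol N = 2 × 0.06205 g N₂ ÷ 28.014 g/mol = 0.0044299 mol
mass O = 0.2705 − (0.15963 + 0.013395 + 0.062050) = 0.035423 g → mol O = 0.035423 ÷ 15.999 = 0.0022141 mol
mass % O = 0.035423 g ÷ 0.2705 g × 100%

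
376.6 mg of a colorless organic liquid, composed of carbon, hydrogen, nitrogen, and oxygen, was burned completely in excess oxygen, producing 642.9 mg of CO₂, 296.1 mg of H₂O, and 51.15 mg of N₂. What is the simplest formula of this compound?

C4H9NO2

mol C = 0.6429 g CO₂ ÷ 44.009 g/mol = 0.014608 mol
mol H = 2 × 0.2961 g H₂O ÷ 18.015 g/mol = 0.032873 mol
mol N = 2 × 0.05115 g N₂ ÷ 28.014 g/mol = 0.0036517 mol
mass O = 0.3766 − (0.17546 + 0.033136 + 0.051150) = 0.11685 g → mol O = 0.11685 ÷ 15.999 = 0.0073038 mol
Divide by the smallest (0.0036517 mol): C 4.000, H 9.002, N 1.000, O 2.000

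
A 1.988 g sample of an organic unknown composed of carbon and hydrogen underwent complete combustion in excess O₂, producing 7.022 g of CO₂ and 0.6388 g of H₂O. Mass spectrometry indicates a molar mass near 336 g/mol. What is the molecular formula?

mol C = 7.022 g CO₂ ÷ 44.009 g/mol = 0.15956 mol
mol H = 2 × 0.6388 g H₂O ÷ 18.015 g/mol = 0.070919 mol
Divide by the smallest (0.070919 mol): C 2.250, H 1.000
Multiplying each by 4 gives whole numbers: C 9.00, H 4.00
Empirical formula: C9H4
Empirical-formula mass = 112.13 g/mol; 336 ÷ 112.13 ≈ 3, so the molecular formula is C27H12.

C27H12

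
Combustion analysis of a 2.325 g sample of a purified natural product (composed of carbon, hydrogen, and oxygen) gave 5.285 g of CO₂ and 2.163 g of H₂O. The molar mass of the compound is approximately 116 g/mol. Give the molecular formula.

C6H12O2

mol C = 5.285 g CO₂ ÷ 44.009 g/mol = 0.12009 mol
mol H = 2 × 2.163 g H₂O ÷ 18.015 g/mol = 0.24013 mol
mass O = 2.325 − (1.4424 + 0.24205) = 0.64056 g → mol O = 0.64056 ÷ 15.999 = 0.040037 mol
Divide by the smallest (0.040037 mol): C 2.999, H 5.998, O 1.000
Empirical formula: C3H6O
Empirical-formula mass = 58.08 g/mol; 116 ÷ 58.08 ≈ 2, so the molecular formula is C6H12O2.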